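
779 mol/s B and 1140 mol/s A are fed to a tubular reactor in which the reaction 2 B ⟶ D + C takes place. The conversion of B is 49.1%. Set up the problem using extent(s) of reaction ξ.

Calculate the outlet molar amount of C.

191 mol/s

B reacted = 0.491 × 779 = 382.5 mol/s; ν_B = −2, so ξ = 382.5/2 = 191.2 mol/s.
Outlet amounts (n = n₀ + ν ξ):
  B: 779 − 2(191.2) = 396.5
  D: 0 + 1(191.2) = 191.2
  C: 0 + 1(191.2) = 191.2
  A: 1140 (inert)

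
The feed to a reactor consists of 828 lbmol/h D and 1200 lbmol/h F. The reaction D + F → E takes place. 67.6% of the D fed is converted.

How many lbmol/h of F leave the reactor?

D reacted = 0.676 × 828 = 559.7 lbmol/h; ν_D = −1, so ξ = 559.7/1 = 559.7 lbmol/h.
Outlet amounts (n = n₀ + ν ξ):
  D: 828 − 1(559.7) = 268.3
  F: 1200 − 1(559.7) = 640.3
  E: 0 + 1(559.7) = 559.7

640 lbmol/h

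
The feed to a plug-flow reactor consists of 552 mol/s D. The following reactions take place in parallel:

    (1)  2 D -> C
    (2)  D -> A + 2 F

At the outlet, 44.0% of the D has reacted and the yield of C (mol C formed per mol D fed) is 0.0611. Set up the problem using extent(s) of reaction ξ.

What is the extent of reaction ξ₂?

Yield of C: 1ξ₁ / 552 = 0.0611 → ξ₁ = 33.73 mol/s.
Conversion of D: 2ξ₁ + 1ξ₂ = 0.44 × 552 = 242.9 → ξ₂ = 175.4 mol/s.
Outlet amounts (n = n₀ + Σ ν·ξ):
  D: 552 − 2(33.73) − 1(175.4) = 309.1
  C: 0 + 1(33.73) = 33.73
  A: 0 + 1(175.4) = 175.4
  F: 0 + 2(175.4) = 350.9

ξ₂ = 175 mol/s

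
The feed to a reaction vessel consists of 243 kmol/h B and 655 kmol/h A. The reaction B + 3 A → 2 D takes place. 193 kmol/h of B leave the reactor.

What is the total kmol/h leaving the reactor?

For B: n = n₀ − 1ξ → 193 = 243 − 1ξ, giving ξ = 50 kmol/h.
Outlet amounts (n = n₀ + ν ξ):
  B: 243 − 1(50) = 193
  A: 655 − 3(50) = 505
  D: 0 + 2(50) = 100
Total out = 193 + 505 + 100 = 798 kmol/h.

798 kmol/h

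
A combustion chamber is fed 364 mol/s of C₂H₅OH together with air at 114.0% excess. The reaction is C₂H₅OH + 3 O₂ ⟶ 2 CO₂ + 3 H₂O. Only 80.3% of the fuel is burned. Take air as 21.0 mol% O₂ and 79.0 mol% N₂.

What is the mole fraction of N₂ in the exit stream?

Stoichiometric O₂ = 3 × 364 = 1092 mol/s; O₂ fed = 1092 × 2.140 = 2337 mol/s.
N₂ fed = 2337 × 79/21 = 8791 mol/s.
Fuel reacted = 0.803 × 364 → ξ = 292.3 mol/s.
Outlet (n = n₀ + ν ξ):
  C₂H₅OH: 364 − 1(292.3) = 71.71
  O₂: 2337 − 3(292.3) = 1460
  N₂: 8791 (inert)
  CO₂: 0 + 2(292.3) = 584.6
  H₂O: 0 + 3(292.3) = 876.9
Total out = 11780 mol/s; y_N₂ = 8791 / 11780 = 0.746.

0.746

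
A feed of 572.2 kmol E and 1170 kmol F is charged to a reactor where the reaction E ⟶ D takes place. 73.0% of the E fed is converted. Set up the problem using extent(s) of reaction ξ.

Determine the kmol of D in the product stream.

E reacted = 0.73 × 572.2 = 417.7 kmol; ν_E = −1, so ξ = 417.7/1 = 417.7 kmol.
Outlet amounts (n = n₀ + ν ξ):
  E: 572.2 − 1(417.7) = 154.5
  D: 0 + 1(417.7) = 417.7
  F: 1170 (inert)

418 kmol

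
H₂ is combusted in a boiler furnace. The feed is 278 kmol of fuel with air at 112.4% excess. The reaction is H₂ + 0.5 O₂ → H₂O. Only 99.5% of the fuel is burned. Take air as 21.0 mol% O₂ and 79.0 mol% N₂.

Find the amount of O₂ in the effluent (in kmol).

Stoichiometric O₂ = 0.5 × 278 = 139 kmol; O₂ fed = 139 × 2.124 = 295.2 kmol.
N₂ fed = 295.2 × 79/21 = 1111 kmol.
Fuel reacted = 0.995 × 278 → ξ = 276.6 kmol.
Outlet (n = n₀ + ν ξ):
  H₂: 278 − 1(276.6) = 1.39
  O₂: 295.2 − 0.5(276.6) = 156.9
  N₂: 1111 (inert)
  H₂O: 0 + 1(276.6) = 276.6

157 kmol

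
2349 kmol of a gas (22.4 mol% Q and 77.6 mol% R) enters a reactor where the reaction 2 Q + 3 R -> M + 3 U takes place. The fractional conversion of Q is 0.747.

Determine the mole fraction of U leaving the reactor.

Q reacted = 0.747 × 526.2 = 393.1 kmol; ν_Q = −2, so ξ = 393.1/2 = 196.5 kmol.
Outlet amounts (n = n₀ + ν ξ):
  Q: 526.2 − 2(196.5) = 133.1
  R: 1823 − 3(196.5) = 1233
  M: 0 + 1(196.5) = 196.5
  U: 0 + 3(196.5) = 589.6
Total out = 2152 kmol; y_U = 589.6 / 2152 = 0.2739.

0.274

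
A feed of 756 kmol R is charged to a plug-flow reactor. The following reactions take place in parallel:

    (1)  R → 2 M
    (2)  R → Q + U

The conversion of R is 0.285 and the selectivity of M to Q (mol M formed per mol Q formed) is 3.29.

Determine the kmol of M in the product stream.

268 kmol

Conversion of R: R consumed = 0.285 × 756 = 215.5 kmol = 1ξ₁ + 1ξ₂.
Selectivity: 2ξ₁ / (1ξ₂) = 3.29 → ξ₁ = 1.645 ξ₂.
Substitute: (1·1.645 + 1) ξ₂ = 215.5 → ξ₂ = 81.46 kmol, ξ₁ = 134 kmol.
Outlet amounts (n = n₀ + Σ ν·ξ):
  R: 756 − 1(134) − 1(81.46) = 540.5
  M: 0 + 2(134) = 268
  Q: 0 + 1(81.46) = 81.46
  U: 0 + 1(81.46) = 81.46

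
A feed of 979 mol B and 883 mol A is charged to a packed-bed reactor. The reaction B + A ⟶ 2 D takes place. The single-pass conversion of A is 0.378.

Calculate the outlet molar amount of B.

645 mol

A reacted = 0.378 × 883 = 333.8 mol; ν_A = −1, so ξ = 333.8/1 = 333.8 mol.
Outlet amounts (n = n₀ + ν ξ):
  B: 979 − 1(333.8) = 645.2
  A: 883 − 1(333.8) = 549.2
  D: 0 + 2(333.8) = 667.5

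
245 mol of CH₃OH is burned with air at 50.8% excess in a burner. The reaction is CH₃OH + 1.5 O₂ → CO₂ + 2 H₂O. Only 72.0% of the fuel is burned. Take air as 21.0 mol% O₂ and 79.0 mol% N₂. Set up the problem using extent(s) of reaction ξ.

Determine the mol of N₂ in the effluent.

Stoichiometric O₂ = 1.5 × 245 = 367.5 mol; O₂ fed = 367.5 × 1.508 = 554.2 mol.
N₂ fed = 554.2 × 79/21 = 2085 mol.
Fuel reacted = 0.72 × 245 → ξ = 176.4 mol.
Outlet (n = n₀ + ν ξ):
  CH₃OH: 245 − 1(176.4) = 68.6
  O₂: 554.2 − 1.5(176.4) = 289.6
  N₂: 2085 (inert)
  CO₂: 0 + 1(176.4) = 176.4
  H₂O: 0 + 2(176.4) = 352.8

2080 mol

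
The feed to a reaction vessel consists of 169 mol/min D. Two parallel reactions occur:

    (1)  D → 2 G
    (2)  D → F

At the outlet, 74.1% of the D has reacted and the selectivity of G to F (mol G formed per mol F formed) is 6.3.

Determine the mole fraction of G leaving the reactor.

Conversion of D: D consumed = 0.741 × 169 = 125.2 mol/min = 1ξ₁ + 1ξ₂.
Selectivity: 2ξ₁ / (1ξ₂) = 6.3 → ξ₁ = 3.15 ξ₂.
Substitute: (1·3.15 + 1) ξ₂ = 125.2 → ξ₂ = 30.18 mol/min, ξ₁ = 95.05 mol/min.
Outlet amounts (n = n₀ + Σ ν·ξ):
  D: 169 − 1(95.05) − 1(30.18) = 43.77
  G: 0 + 2(95.05) = 190.1
  F: 0 + 1(30.18) = 30.18
Total out = 264.1 mol/min; y_G = 190.1 / 264.1 = 0.72.

0.72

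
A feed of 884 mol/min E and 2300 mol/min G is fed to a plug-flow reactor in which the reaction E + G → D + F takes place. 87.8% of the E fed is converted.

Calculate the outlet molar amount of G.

E reacted = 0.878 × 884 = 776.2 mol/min; ν_E = −1, so ξ = 776.2/1 = 776.2 mol/min.
Outlet amounts (n = n₀ + ν ξ):
  E: 884 − 1(776.2) = 107.8
  G: 2300 − 1(776.2) = 1524
  D: 0 + 1(776.2) = 776.2
  F: 0 + 1(776.2) = 776.2

1520 mol/min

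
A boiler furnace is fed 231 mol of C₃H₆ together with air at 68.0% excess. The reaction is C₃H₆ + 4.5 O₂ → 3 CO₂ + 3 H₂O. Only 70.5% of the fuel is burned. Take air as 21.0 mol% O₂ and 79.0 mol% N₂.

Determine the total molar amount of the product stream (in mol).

Stoichiometric O₂ = 4.5 × 231 = 1040 mol; O₂ fed = 1040 × 1.680 = 1746 mol.
N₂ fed = 1746 × 79/21 = 6570 mol.
Fuel reacted = 0.705 × 231 → ξ = 162.9 mol.
Outlet (n = n₀ + ν ξ):
  C₃H₆: 231 − 1(162.9) = 68.15
  O₂: 1746 − 4.5(162.9) = 1014
  N₂: 6570 (inert)
  CO₂: 0 + 3(162.9) = 488.6
  H₂O: 0 + 3(162.9) = 488.6
Total out = 68.15 + 1014 + 6570 + 488.6 + 488.6 = 8628 mol.

8630 mol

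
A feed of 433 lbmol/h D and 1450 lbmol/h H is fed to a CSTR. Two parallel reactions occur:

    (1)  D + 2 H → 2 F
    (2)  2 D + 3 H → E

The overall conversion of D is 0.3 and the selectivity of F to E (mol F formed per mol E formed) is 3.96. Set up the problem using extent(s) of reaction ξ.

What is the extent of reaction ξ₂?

Conversion of D: D consumed = 0.3 × 433 = 129.9 lbmol/h = 1ξ₁ + 2ξ₂.
Selectivity: 2ξ₁ / (1ξ₂) = 3.96 → ξ₁ = 1.98 ξ₂.
Substitute: (1·1.98 + 2) ξ₂ = 129.9 → ξ₂ = 32.64 lbmol/h, ξ₁ = 64.62 lbmol/h.
Outlet amounts (n = n₀ + Σ ν·ξ):
  D: 433 − 1(64.62) − 2(32.64) = 303.1
  H: 1450 − 2(64.62) − 3(32.64) = 1223
  F: 0 + 2(64.62) = 129.2
  E: 0 + 1(32.64) = 32.64

ξ₂ = 32.6 lbmol/h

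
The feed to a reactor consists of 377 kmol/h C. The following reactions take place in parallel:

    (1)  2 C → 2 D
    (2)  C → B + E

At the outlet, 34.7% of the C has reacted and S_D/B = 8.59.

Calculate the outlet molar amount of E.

13.6 kmol/h

Conversion of C: C consumed = 0.347 × 377 = 130.8 kmol/h = 2ξ₁ + 1ξ₂.
Selectivity: 2ξ₁ / (1ξ₂) = 8.59 → ξ₁ = 4.295 ξ₂.
Substitute: (2·4.295 + 1) ξ₂ = 130.8 → ξ₂ = 13.64 kmol/h, ξ₁ = 58.59 kmol/h.
Outlet amounts (n = n₀ + Σ ν·ξ):
  C: 377 − 2(58.59) − 1(13.64) = 246.2
  D: 0 + 2(58.59) = 117.2
  B: 0 + 1(13.64) = 13.64
  E: 0 + 1(13.64) = 13.64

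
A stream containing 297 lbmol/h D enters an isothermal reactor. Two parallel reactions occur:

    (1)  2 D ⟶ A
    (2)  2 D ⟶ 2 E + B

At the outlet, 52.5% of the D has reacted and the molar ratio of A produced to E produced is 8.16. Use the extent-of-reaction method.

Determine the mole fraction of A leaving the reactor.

0.322

Conversion of D: D consumed = 0.525 × 297 = 155.9 lbmol/h = 2ξ₁ + 2ξ₂.
Selectivity: 1ξ₁ / (2ξ₂) = 8.16 → ξ₁ = 16.32 ξ₂.
Substitute: (2·16.32 + 2) ξ₂ = 155.9 → ξ₂ = 4.501 lbmol/h, ξ₁ = 73.46 lbmol/h.
Outlet amounts (n = n₀ + Σ ν·ξ):
  D: 297 − 2(73.46) − 2(4.501) = 141.1
  A: 0 + 1(73.46) = 73.46
  E: 0 + 2(4.501) = 9.003
  B: 0 + 1(4.501) = 4.501
Total out = 228 lbmol/h; y_A = 73.46 / 228 = 0.3221.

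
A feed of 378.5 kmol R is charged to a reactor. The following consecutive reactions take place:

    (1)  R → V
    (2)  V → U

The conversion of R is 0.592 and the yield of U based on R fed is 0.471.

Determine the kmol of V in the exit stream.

Conversion of R: R consumed = 1ξ₁ = 0.592 × 378.5 → ξ₁ = 224.1 kmol.
Yield of U: 1ξ₂ / 378.5 = 0.471 → ξ₂ = 178.3 kmol.
Outlet amounts (n = n₀ + Σ ν·ξ):
  R: 378.5 − 1(224.1) = 154.4
  V: 0 + 1(224.1) − 1(178.3) = 45.8
  U: 0 + 1(178.3) = 178.3

45.8 kmol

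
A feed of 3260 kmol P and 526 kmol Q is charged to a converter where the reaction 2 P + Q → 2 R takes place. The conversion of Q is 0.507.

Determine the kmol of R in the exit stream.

533 kmol

Q reacted = 0.507 × 526 = 266.7 kmol; ν_Q = −1, so ξ = 266.7/1 = 266.7 kmol.
Outlet amounts (n = n₀ + ν ξ):
  P: 3260 − 2(266.7) = 2727
  Q: 526 − 1(266.7) = 259.3
  R: 0 + 2(266.7) = 533.4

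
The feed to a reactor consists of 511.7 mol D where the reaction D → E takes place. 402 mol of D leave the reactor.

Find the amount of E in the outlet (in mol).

For D: n = n₀ − 1ξ → 402 = 511.7 − 1ξ, giving ξ = 109.7 mol.
Outlet amounts (n = n₀ + ν ξ):
  D: 511.7 − 1(109.7) = 402
  E: 0 + 1(109.7) = 109.7

110 mol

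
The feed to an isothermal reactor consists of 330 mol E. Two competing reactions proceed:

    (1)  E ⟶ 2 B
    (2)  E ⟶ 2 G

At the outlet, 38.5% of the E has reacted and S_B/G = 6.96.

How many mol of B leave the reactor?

Conversion of E: E consumed = 0.385 × 330 = 127 mol = 1ξ₁ + 1ξ₂.
Selectivity: 2ξ₁ / (2ξ₂) = 6.96 → ξ₁ = 6.96 ξ₂.
Substitute: (1·6.96 + 1) ξ₂ = 127 → ξ₂ = 15.96 mol, ξ₁ = 111.1 mol.
Outlet amounts (n = n₀ + Σ ν·ξ):
  E: 330 − 1(111.1) − 1(15.96) = 202.9
  B: 0 + 2(111.1) = 222.2
  G: 0 + 2(15.96) = 31.92

222 mol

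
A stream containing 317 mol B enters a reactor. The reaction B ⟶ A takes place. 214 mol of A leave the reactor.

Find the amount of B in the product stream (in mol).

103 mol

For A: n = n₀ + 1ξ → 214 = 0 + 1ξ, giving ξ = 214 mol.
Outlet amounts (n = n₀ + ν ξ):
  B: 317 − 1(214) = 103
  A: 0 + 1(214) = 214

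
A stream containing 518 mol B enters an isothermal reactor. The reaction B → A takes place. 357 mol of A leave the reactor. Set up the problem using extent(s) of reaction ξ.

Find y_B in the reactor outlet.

0.311

For A: n = n₀ + 1ξ → 357 = 0 + 1ξ, giving ξ = 357 mol.
Outlet amounts (n = n₀ + ν ξ):
  B: 518 − 1(357) = 161
  A: 0 + 1(357) = 357
Total out = 518 mol; y_B = 161 / 518 = 0.3108.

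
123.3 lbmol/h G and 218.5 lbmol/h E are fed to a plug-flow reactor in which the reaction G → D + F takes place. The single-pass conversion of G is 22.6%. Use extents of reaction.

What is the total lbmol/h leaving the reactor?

G reacted = 0.226 × 123.3 = 27.87 lbmol/h; ν_G = −1, so ξ = 27.87/1 = 27.87 lbmol/h.
Outlet amounts (n = n₀ + ν ξ):
  G: 123.3 − 1(27.87) = 95.43
  D: 0 + 1(27.87) = 27.87
  F: 0 + 1(27.87) = 27.87
  E: 218.5 (inert)
Total out = 95.43 + 27.87 + 27.87 + 218.5 = 369.7 lbmol/h.

370 lbmol/h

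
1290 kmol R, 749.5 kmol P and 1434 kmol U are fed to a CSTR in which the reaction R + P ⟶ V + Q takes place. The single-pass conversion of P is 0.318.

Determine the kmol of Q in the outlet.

P reacted = 0.318 × 749.5 = 238.3 kmol; ν_P = −1, so ξ = 238.3/1 = 238.3 kmol.
Outlet amounts (n = n₀ + ν ξ):
  R: 1290 − 1(238.3) = 1052
  P: 749.5 − 1(238.3) = 511.2
  V: 0 + 1(238.3) = 238.3
  Q: 0 + 1(238.3) = 238.3
  U: 1434 (inert)

238 kmol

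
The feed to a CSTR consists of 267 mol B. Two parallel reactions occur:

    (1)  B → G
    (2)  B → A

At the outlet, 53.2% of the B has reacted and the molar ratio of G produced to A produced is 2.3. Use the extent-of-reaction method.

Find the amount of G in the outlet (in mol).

99 mol

Conversion of B: B consumed = 0.532 × 267 = 142 mol = 1ξ₁ + 1ξ₂.
Selectivity: 1ξ₁ / (1ξ₂) = 2.3 → ξ₁ = 2.3 ξ₂.
Substitute: (1·2.3 + 1) ξ₂ = 142 → ξ₂ = 43.04 mol, ξ₁ = 99 mol.
Outlet amounts (n = n₀ + Σ ν·ξ):
  B: 267 − 1(99) − 1(43.04) = 125
  G: 0 + 1(99) = 99
  A: 0 + 1(43.04) = 43.04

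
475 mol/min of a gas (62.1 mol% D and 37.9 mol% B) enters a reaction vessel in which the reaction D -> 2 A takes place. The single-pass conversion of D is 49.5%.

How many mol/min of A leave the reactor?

D reacted = 0.495 × 295 = 146 mol/min; ν_D = −1, so ξ = 146/1 = 146 mol/min.
Outlet amounts (n = n₀ + ν ξ):
  D: 295 − 1(146) = 149
  A: 0 + 2(146) = 292
  B: 180 (inert)

292 mol/min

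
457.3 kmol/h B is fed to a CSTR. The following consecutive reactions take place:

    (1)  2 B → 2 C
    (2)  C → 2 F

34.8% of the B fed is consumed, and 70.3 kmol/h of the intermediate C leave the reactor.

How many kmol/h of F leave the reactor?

178 kmol/h

Conversion of B: B consumed = 2ξ₁ = 0.348 × 457.3 → ξ₁ = 79.57 kmol/h.
C balance: n_C = 0 + 2ξ₁ − 1ξ₂ = 70.3 → ξ₂ = (2·79.57 − 70.3)/1 = 88.84 kmol/h.
Outlet amounts (n = n₀ + Σ ν·ξ):
  B: 457.3 − 2(79.57) = 298.2
  C: 0 + 2(79.57) − 1(88.84) = 70.3
  F: 0 + 2(88.84) = 177.7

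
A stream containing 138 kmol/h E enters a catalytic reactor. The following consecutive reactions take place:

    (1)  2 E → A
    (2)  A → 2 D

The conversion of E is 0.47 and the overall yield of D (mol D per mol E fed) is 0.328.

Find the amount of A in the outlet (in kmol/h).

9.8 kmol/h

Conversion of E: E consumed = 2ξ₁ = 0.47 × 138 → ξ₁ = 32.43 kmol/h.
Yield of D: 2ξ₂ / 138 = 0.328 → ξ₂ = 22.63 kmol/h.
Outlet amounts (n = n₀ + Σ ν·ξ):
  E: 138 − 2(32.43) = 73.14
  A: 0 + 1(32.43) − 1(22.63) = 9.798
  D: 0 + 2(22.63) = 45.26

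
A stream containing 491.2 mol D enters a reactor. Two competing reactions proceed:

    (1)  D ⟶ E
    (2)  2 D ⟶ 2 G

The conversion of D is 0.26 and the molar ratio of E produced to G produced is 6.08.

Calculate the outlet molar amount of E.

110 mol

Conversion of D: D consumed = 0.26 × 491.2 = 127.7 mol = 1ξ₁ + 2ξ₂.
Selectivity: 1ξ₁ / (2ξ₂) = 6.08 → ξ₁ = 12.16 ξ₂.
Substitute: (1·12.16 + 2) ξ₂ = 127.7 → ξ₂ = 9.019 mol, ξ₁ = 109.7 mol.
Outlet amounts (n = n₀ + Σ ν·ξ):
  D: 491.2 − 1(109.7) − 2(9.019) = 363.5
  E: 0 + 1(109.7) = 109.7
  G: 0 + 2(9.019) = 18.04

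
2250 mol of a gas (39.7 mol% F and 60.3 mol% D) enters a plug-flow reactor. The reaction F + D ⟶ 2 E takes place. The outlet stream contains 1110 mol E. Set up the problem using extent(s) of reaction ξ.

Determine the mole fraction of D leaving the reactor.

0.356

For E: n = n₀ + 2ξ → 1110 = 0 + 2ξ, giving ξ = 555 mol.
Outlet amounts (n = n₀ + ν ξ):
  F: 893.2 − 1(555) = 338.2
  D: 1357 − 1(555) = 801.8
  E: 0 + 2(555) = 1110
Total out = 2250 mol; y_D = 801.8 / 2250 = 0.3563.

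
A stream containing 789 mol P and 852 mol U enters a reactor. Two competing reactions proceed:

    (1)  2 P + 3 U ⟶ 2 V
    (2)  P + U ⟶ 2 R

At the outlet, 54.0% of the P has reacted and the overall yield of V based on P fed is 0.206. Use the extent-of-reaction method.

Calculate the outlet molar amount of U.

345 mol

Yield of V: 2ξ₁ / 789 = 0.206 → ξ₁ = 81.27 mol.
Conversion of P: 2ξ₁ + 1ξ₂ = 0.54 × 789 = 426.1 → ξ₂ = 263.5 mol.
Outlet amounts (n = n₀ + Σ ν·ξ):
  P: 789 − 2(81.27) − 1(263.5) = 362.9
  U: 852 − 3(81.27) − 1(263.5) = 344.7
  V: 0 + 2(81.27) = 162.5
  R: 0 + 2(263.5) = 527.1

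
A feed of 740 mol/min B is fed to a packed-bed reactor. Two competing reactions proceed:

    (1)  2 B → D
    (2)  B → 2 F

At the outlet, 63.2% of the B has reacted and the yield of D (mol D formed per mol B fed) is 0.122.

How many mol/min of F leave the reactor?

574 mol/min

Yield of D: 1ξ₁ / 740 = 0.122 → ξ₁ = 90.28 mol/min.
Conversion of B: 2ξ₁ + 1ξ₂ = 0.632 × 740 = 467.7 → ξ₂ = 287.1 mol/min.
Outlet amounts (n = n₀ + Σ ν·ξ):
  B: 740 − 2(90.28) − 1(287.1) = 272.3
  D: 0 + 1(90.28) = 90.28
  F: 0 + 2(287.1) = 574.2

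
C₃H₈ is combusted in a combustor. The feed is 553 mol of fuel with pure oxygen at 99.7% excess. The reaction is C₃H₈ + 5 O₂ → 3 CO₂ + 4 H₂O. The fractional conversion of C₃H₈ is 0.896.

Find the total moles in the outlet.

Stoichiometric O₂ = 5 × 553 = 2765 mol; O₂ fed = 2765 × 1.997 = 5522 mol.
Fuel reacted = 0.896 × 553 → ξ = 495.5 mol.
Outlet (n = n₀ + ν ξ):
  C₃H₈: 553 − 1(495.5) = 57.51
  O₂: 5522 − 5(495.5) = 3044
  CO₂: 0 + 3(495.5) = 1486
  H₂O: 0 + 4(495.5) = 1982
Total out = 57.51 + 3044 + 1486 + 1982 = 6570 mol.

6570 mol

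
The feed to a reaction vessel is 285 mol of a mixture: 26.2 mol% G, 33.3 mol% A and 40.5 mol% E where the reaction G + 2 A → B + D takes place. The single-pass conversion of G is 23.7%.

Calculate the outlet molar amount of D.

17.7 mol

G reacted = 0.237 × 74.67 = 17.7 mol; ν_G = −1, so ξ = 17.7/1 = 17.7 mol.
Outlet amounts (n = n₀ + ν ξ):
  G: 74.67 − 1(17.7) = 56.97
  A: 94.91 − 2(17.7) = 59.51
  B: 0 + 1(17.7) = 17.7
  D: 0 + 1(17.7) = 17.7
  E: 115.4 (inert)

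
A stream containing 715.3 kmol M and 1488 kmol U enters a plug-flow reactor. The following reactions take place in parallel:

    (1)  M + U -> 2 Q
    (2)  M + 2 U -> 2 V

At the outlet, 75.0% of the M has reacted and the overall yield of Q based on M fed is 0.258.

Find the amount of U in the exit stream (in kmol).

507 kmol

Yield of Q: 2ξ₁ / 715.3 = 0.258 → ξ₁ = 92.27 kmol.
Conversion of M: 1ξ₁ + 1ξ₂ = 0.75 × 715.3 = 536.5 → ξ₂ = 444.2 kmol.
Outlet amounts (n = n₀ + Σ ν·ξ):
  M: 715.3 − 1(92.27) − 1(444.2) = 178.8
  U: 1488 − 1(92.27) − 2(444.2) = 507.3
  Q: 0 + 2(92.27) = 184.5
  V: 0 + 2(444.2) = 888.4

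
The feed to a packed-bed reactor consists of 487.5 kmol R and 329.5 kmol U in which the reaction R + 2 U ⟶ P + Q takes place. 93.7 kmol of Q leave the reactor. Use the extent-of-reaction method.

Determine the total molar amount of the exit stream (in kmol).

For Q: n = n₀ + 1ξ → 93.7 = 0 + 1ξ, giving ξ = 93.7 kmol.
Outlet amounts (n = n₀ + ν ξ):
  R: 487.5 − 1(93.7) = 393.8
  U: 329.5 − 2(93.7) = 142.1
  P: 0 + 1(93.7) = 93.7
  Q: 0 + 1(93.7) = 93.7
Total out = 393.8 + 142.1 + 93.7 + 93.7 = 723.3 kmol.

723 kmol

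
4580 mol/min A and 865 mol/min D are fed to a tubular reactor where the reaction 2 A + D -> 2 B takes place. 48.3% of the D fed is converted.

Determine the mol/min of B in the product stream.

836 mol/min

D reacted = 0.483 × 865 = 417.8 mol/min; ν_D = −1, so ξ = 417.8/1 = 417.8 mol/min.
Outlet amounts (n = n₀ + ν ξ):
  A: 4580 − 2(417.8) = 3744
  D: 865 − 1(417.8) = 447.2
  B: 0 + 2(417.8) = 835.6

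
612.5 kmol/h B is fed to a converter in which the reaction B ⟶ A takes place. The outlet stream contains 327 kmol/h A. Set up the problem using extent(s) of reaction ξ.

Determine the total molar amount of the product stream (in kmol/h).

612 kmol/h

For A: n = n₀ + 1ξ → 327 = 0 + 1ξ, giving ξ = 327 kmol/h.
Outlet amounts (n = n₀ + ν ξ):
  B: 612.5 − 1(327) = 285.5
  A: 0 + 1(327) = 327
Total out = 285.5 + 327 = 612.5 kmol/h.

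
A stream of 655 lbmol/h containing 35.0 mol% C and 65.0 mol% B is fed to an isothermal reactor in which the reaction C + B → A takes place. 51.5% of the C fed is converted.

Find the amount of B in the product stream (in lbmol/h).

C reacted = 0.515 × 229.2 = 118.1 lbmol/h; ν_C = −1, so ξ = 118.1/1 = 118.1 lbmol/h.
Outlet amounts (n = n₀ + ν ξ):
  C: 229.2 − 1(118.1) = 111.2
  B: 425.8 − 1(118.1) = 307.7
  A: 0 + 1(118.1) = 118.1

308 lbmol/h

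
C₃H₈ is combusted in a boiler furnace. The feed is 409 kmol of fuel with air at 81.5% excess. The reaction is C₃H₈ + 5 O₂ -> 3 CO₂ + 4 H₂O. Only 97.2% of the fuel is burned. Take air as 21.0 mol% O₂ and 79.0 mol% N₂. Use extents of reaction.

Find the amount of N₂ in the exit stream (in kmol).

14000 kmol

Stoichiometric O₂ = 5 × 409 = 2045 kmol; O₂ fed = 2045 × 1.815 = 3712 kmol.
N₂ fed = 3712 × 79/21 = 13960 kmol.
Fuel reacted = 0.972 × 409 → ξ = 397.5 kmol.
Outlet (n = n₀ + ν ξ):
  C₃H₈: 409 − 1(397.5) = 11.45
  O₂: 3712 − 5(397.5) = 1724
  N₂: 13960 (inert)
  CO₂: 0 + 3(397.5) = 1193
  H₂O: 0 + 4(397.5) = 1590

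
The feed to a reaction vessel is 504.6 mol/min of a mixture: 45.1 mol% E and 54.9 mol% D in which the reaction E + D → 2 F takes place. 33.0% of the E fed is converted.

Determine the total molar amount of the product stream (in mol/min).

505 mol/min

E reacted = 0.33 × 227.6 = 75.1 mol/min; ν_E = −1, so ξ = 75.1/1 = 75.1 mol/min.
Outlet amounts (n = n₀ + ν ξ):
  E: 227.6 − 1(75.1) = 152.5
  D: 277 − 1(75.1) = 201.9
  F: 0 + 2(75.1) = 150.2
Total out = 152.5 + 201.9 + 150.2 = 504.6 mol/min.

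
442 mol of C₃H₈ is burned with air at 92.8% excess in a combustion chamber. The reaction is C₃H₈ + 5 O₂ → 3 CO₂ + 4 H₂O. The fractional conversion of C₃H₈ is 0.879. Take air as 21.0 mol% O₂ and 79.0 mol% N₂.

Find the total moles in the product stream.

Stoichiometric O₂ = 5 × 442 = 2210 mol; O₂ fed = 2210 × 1.928 = 4261 mol.
N₂ fed = 4261 × 79/21 = 16030 mol.
Fuel reacted = 0.879 × 442 → ξ = 388.5 mol.
Outlet (n = n₀ + ν ξ):
  C₃H₈: 442 − 1(388.5) = 53.48
  O₂: 4261 − 5(388.5) = 2318
  N₂: 16030 (inert)
  CO₂: 0 + 3(388.5) = 1166
  H₂O: 0 + 4(388.5) = 1554
Total out = 53.48 + 2318 + 16030 + 1166 + 1554 = 21120 mol.

21100 mol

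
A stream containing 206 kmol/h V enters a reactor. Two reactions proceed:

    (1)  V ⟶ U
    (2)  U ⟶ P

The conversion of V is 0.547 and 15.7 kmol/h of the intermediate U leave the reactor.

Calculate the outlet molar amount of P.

97 kmol/h

Conversion of V: V consumed = 1ξ₁ = 0.547 × 206 → ξ₁ = 112.7 kmol/h.
U balance: n_U = 0 + 1ξ₁ − 1ξ₂ = 15.7 → ξ₂ = (1·112.7 − 15.7)/1 = 96.98 kmol/h.
Outlet amounts (n = n₀ + Σ ν·ξ):
  V: 206 − 1(112.7) = 93.32
  U: 0 + 1(112.7) − 1(96.98) = 15.7
  P: 0 + 1(96.98) = 96.98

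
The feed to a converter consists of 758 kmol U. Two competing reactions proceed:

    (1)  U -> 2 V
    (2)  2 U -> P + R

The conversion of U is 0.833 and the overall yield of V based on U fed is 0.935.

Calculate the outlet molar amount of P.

139 kmol

Yield of V: 2ξ₁ / 758 = 0.935 → ξ₁ = 354.4 kmol.
Conversion of U: 1ξ₁ + 2ξ₂ = 0.833 × 758 = 631.4 → ξ₂ = 138.5 kmol.
Outlet amounts (n = n₀ + Σ ν·ξ):
  U: 758 − 1(354.4) − 2(138.5) = 126.6
  V: 0 + 2(354.4) = 708.7
  P: 0 + 1(138.5) = 138.5
  R: 0 + 1(138.5) = 138.5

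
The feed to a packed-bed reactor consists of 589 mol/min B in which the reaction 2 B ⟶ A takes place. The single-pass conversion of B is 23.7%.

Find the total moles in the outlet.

B reacted = 0.237 × 589 = 139.6 mol/min; ν_B = −2, so ξ = 139.6/2 = 69.8 mol/min.
Outlet amounts (n = n₀ + ν ξ):
  B: 589 − 2(69.8) = 449.4
  A: 0 + 1(69.8) = 69.8
Total out = 449.4 + 69.8 = 519.2 mol/min.

519 mol/min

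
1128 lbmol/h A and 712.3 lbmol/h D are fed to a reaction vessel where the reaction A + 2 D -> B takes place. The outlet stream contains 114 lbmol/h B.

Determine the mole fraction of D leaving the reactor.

For B: n = n₀ + 1ξ → 114 = 0 + 1ξ, giving ξ = 114 lbmol/h.
Outlet amounts (n = n₀ + ν ξ):
  A: 1128 − 1(114) = 1014
  D: 712.3 − 2(114) = 484.3
  B: 0 + 1(114) = 114
Total out = 1612 lbmol/h; y_D = 484.3 / 1612 = 0.3004.

0.3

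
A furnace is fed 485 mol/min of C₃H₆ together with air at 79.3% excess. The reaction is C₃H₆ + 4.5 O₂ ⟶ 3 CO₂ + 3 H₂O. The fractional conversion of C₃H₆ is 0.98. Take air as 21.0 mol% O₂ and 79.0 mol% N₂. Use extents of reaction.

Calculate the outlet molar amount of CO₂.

1430 mol/min

Stoichiometric O₂ = 4.5 × 485 = 2182 mol/min; O₂ fed = 2182 × 1.793 = 3913 mol/min.
N₂ fed = 3913 × 79/21 = 14720 mol/min.
Fuel reacted = 0.98 × 485 → ξ = 475.3 mol/min.
Outlet (n = n₀ + ν ξ):
  C₃H₆: 485 − 1(475.3) = 9.7
  O₂: 3913 − 4.5(475.3) = 1774
  N₂: 14720 (inert)
  CO₂: 0 + 3(475.3) = 1426
  H₂O: 0 + 3(475.3) = 1426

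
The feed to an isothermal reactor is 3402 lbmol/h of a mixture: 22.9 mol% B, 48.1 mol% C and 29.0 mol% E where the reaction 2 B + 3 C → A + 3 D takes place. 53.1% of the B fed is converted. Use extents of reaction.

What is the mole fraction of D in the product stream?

0.194

B reacted = 0.531 × 779.1 = 413.7 lbmol/h; ν_B = −2, so ξ = 413.7/2 = 206.8 lbmol/h.
Outlet amounts (n = n₀ + ν ξ):
  B: 779.1 − 2(206.8) = 365.4
  C: 1636 − 3(206.8) = 1016
  A: 0 + 1(206.8) = 206.8
  D: 0 + 3(206.8) = 620.5
  E: 986.6 (inert)
Total out = 3195 lbmol/h; y_D = 620.5 / 3195 = 0.1942.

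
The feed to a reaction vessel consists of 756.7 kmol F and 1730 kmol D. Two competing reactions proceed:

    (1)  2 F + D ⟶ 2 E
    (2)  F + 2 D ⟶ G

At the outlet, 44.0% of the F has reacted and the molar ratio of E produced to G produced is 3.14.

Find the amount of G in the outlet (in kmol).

Conversion of F: F consumed = 0.44 × 756.7 = 332.9 kmol = 2ξ₁ + 1ξ₂.
Selectivity: 2ξ₁ / (1ξ₂) = 3.14 → ξ₁ = 1.57 ξ₂.
Substitute: (2·1.57 + 1) ξ₂ = 332.9 → ξ₂ = 80.42 kmol, ξ₁ = 126.3 kmol.
Outlet amounts (n = n₀ + Σ ν·ξ):
  F: 756.7 − 2(126.3) − 1(80.42) = 423.8
  D: 1730 − 1(126.3) − 2(80.42) = 1443
  E: 0 + 2(126.3) = 252.5
  G: 0 + 1(80.42) = 80.42

80.4 kmol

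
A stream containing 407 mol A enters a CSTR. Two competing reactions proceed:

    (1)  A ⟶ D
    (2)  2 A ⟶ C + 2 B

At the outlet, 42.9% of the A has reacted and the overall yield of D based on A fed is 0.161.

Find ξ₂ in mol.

ξ₂ = 54.5 mol

Yield of D: 1ξ₁ / 407 = 0.161 → ξ₁ = 65.53 mol.
Conversion of A: 1ξ₁ + 2ξ₂ = 0.429 × 407 = 174.6 → ξ₂ = 54.54 mol.
Outlet amounts (n = n₀ + Σ ν·ξ):
  A: 407 − 1(65.53) − 2(54.54) = 232.4
  D: 0 + 1(65.53) = 65.53
  C: 0 + 1(54.54) = 54.54
  B: 0 + 2(54.54) = 109.1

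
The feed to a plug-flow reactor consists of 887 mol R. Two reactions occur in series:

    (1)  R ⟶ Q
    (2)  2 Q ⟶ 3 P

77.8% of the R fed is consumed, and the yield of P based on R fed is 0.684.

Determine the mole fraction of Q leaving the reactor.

0.262

Conversion of R: R consumed = 1ξ₁ = 0.778 × 887 → ξ₁ = 690.1 mol.
Yield of P: 3ξ₂ / 887 = 0.684 → ξ₂ = 202.2 mol.
Outlet amounts (n = n₀ + Σ ν·ξ):
  R: 887 − 1(690.1) = 196.9
  Q: 0 + 1(690.1) − 2(202.2) = 285.6
  P: 0 + 3(202.2) = 606.7
Total out = 1089 mol; y_Q = 285.6 / 1089 = 0.2622.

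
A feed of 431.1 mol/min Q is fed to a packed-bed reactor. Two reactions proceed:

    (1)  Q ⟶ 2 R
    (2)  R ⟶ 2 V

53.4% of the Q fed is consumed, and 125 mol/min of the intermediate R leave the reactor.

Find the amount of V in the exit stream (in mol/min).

Conversion of Q: Q consumed = 1ξ₁ = 0.534 × 431.1 → ξ₁ = 230.2 mol/min.
R balance: n_R = 0 + 2ξ₁ − 1ξ₂ = 125 → ξ₂ = (2·230.2 − 125)/1 = 335.4 mol/min.
Outlet amounts (n = n₀ + Σ ν·ξ):
  Q: 431.1 − 1(230.2) = 200.9
  R: 0 + 2(230.2) − 1(335.4) = 125
  V: 0 + 2(335.4) = 670.8

671 mol/min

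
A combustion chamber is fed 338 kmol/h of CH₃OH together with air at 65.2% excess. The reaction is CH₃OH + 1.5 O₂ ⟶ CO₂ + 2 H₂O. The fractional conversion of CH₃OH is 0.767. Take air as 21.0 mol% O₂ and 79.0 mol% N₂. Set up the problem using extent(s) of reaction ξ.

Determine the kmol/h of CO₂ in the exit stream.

259 kmol/h

Stoichiometric O₂ = 1.5 × 338 = 507 kmol/h; O₂ fed = 507 × 1.652 = 837.6 kmol/h.
N₂ fed = 837.6 × 79/21 = 3151 kmol/h.
Fuel reacted = 0.767 × 338 → ξ = 259.2 kmol/h.
Outlet (n = n₀ + ν ξ):
  CH₃OH: 338 − 1(259.2) = 78.75
  O₂: 837.6 − 1.5(259.2) = 448.7
  N₂: 3151 (inert)
  CO₂: 0 + 1(259.2) = 259.2
  H₂O: 0 + 2(259.2) = 518.5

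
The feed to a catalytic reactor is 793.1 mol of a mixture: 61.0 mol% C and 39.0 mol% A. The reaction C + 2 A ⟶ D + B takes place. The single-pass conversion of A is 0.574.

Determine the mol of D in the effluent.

88.8 mol

A reacted = 0.574 × 309.3 = 177.5 mol; ν_A = −2, so ξ = 177.5/2 = 88.77 mol.
Outlet amounts (n = n₀ + ν ξ):
  C: 483.8 − 1(88.77) = 395
  A: 309.3 − 2(88.77) = 131.8
  D: 0 + 1(88.77) = 88.77
  B: 0 + 1(88.77) = 88.77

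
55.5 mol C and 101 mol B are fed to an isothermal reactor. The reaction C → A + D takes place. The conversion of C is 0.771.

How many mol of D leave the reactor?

42.8 mol

C reacted = 0.771 × 55.5 = 42.79 mol; ν_C = −1, so ξ = 42.79/1 = 42.79 mol.
Outlet amounts (n = n₀ + ν ξ):
  C: 55.5 − 1(42.79) = 12.71
  A: 0 + 1(42.79) = 42.79
  D: 0 + 1(42.79) = 42.79
  B: 101 (inert)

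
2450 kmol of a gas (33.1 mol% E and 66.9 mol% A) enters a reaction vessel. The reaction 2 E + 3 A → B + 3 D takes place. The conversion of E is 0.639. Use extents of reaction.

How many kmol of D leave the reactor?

E reacted = 0.639 × 811 = 518.2 kmol; ν_E = −2, so ξ = 518.2/2 = 259.1 kmol.
Outlet amounts (n = n₀ + ν ξ):
  E: 811 − 2(259.1) = 292.8
  A: 1639 − 3(259.1) = 861.8
  B: 0 + 1(259.1) = 259.1
  D: 0 + 3(259.1) = 777.3

777 kmol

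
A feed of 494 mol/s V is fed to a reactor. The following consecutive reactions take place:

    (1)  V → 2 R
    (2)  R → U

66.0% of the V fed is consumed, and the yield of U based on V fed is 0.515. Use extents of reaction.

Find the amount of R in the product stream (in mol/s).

Conversion of V: V consumed = 1ξ₁ = 0.66 × 494 → ξ₁ = 326 mol/s.
Yield of U: 1ξ₂ / 494 = 0.515 → ξ₂ = 254.4 mol/s.
Outlet amounts (n = n₀ + Σ ν·ξ):
  V: 494 − 1(326) = 168
  R: 0 + 2(326) − 1(254.4) = 397.7
  U: 0 + 1(254.4) = 254.4

398 mol/s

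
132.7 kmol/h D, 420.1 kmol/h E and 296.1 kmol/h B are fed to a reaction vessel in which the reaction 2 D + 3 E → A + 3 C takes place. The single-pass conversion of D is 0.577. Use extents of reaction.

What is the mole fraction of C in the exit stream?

0.142

D reacted = 0.577 × 132.7 = 76.57 kmol/h; ν_D = −2, so ξ = 76.57/2 = 38.28 kmol/h.
Outlet amounts (n = n₀ + ν ξ):
  D: 132.7 − 2(38.28) = 56.13
  E: 420.1 − 3(38.28) = 305.2
  A: 0 + 1(38.28) = 38.28
  C: 0 + 3(38.28) = 114.9
  B: 296.1 (inert)
Total out = 810.6 kmol/h; y_C = 114.9 / 810.6 = 0.1417.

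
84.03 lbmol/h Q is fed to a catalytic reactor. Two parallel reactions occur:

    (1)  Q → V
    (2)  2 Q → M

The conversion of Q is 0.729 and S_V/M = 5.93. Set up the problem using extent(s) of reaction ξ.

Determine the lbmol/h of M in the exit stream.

Conversion of Q: Q consumed = 0.729 × 84.03 = 61.26 lbmol/h = 1ξ₁ + 2ξ₂.
Selectivity: 1ξ₁ / (1ξ₂) = 5.93 → ξ₁ = 5.93 ξ₂.
Substitute: (1·5.93 + 2) ξ₂ = 61.26 → ξ₂ = 7.725 lbmol/h, ξ₁ = 45.81 lbmol/h.
Outlet amounts (n = n₀ + Σ ν·ξ):
  Q: 84.03 − 1(45.81) − 2(7.725) = 22.77
  V: 0 + 1(45.81) = 45.81
  M: 0 + 1(7.725) = 7.725

7.72 lbmol/h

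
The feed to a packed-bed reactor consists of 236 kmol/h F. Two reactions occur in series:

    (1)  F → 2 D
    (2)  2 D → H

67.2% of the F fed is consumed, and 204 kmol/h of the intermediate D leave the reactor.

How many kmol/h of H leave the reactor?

56.6 kmol/h

Conversion of F: F consumed = 1ξ₁ = 0.672 × 236 → ξ₁ = 158.6 kmol/h.
D balance: n_D = 0 + 2ξ₁ − 2ξ₂ = 204 → ξ₂ = (2·158.6 − 204)/2 = 56.59 kmol/h.
Outlet amounts (n = n₀ + Σ ν·ξ):
  F: 236 − 1(158.6) = 77.41
  D: 0 + 2(158.6) − 2(56.59) = 204
  H: 0 + 1(56.59) = 56.59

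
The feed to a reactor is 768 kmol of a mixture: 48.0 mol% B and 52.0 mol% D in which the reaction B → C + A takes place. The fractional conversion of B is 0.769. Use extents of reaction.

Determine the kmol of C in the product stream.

B reacted = 0.769 × 368.6 = 283.5 kmol; ν_B = −1, so ξ = 283.5/1 = 283.5 kmol.
Outlet amounts (n = n₀ + ν ξ):
  B: 368.6 − 1(283.5) = 85.16
  C: 0 + 1(283.5) = 283.5
  A: 0 + 1(283.5) = 283.5
  D: 399.4 (inert)

283 kmol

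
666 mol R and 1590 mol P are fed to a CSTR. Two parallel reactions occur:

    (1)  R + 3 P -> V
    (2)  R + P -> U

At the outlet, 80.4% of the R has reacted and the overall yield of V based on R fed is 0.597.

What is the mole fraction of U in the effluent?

0.149

Yield of V: 1ξ₁ / 666 = 0.597 → ξ₁ = 397.6 mol.
Conversion of R: 1ξ₁ + 1ξ₂ = 0.804 × 666 = 535.5 → ξ₂ = 137.9 mol.
Outlet amounts (n = n₀ + Σ ν·ξ):
  R: 666 − 1(397.6) − 1(137.9) = 130.5
  P: 1590 − 3(397.6) − 1(137.9) = 259.3
  V: 0 + 1(397.6) = 397.6
  U: 0 + 1(137.9) = 137.9
Total out = 925.3 mol; y_U = 137.9 / 925.3 = 0.149.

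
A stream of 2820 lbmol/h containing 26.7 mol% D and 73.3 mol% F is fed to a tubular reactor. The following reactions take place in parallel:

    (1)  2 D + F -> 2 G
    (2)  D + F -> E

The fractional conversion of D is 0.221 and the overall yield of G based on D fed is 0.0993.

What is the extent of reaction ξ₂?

ξ₂ = 91.6 lbmol/h

Yield of G: 2ξ₁ / 752.9 = 0.0993 → ξ₁ = 37.38 lbmol/h.
Conversion of D: 2ξ₁ + 1ξ₂ = 0.221 × 752.9 = 166.4 → ξ₂ = 91.63 lbmol/h.
Outlet amounts (n = n₀ + Σ ν·ξ):
  D: 752.9 − 2(37.38) − 1(91.63) = 586.5
  F: 2067 − 1(37.38) − 1(91.63) = 1938
  G: 0 + 2(37.38) = 74.77
  E: 0 + 1(91.63) = 91.63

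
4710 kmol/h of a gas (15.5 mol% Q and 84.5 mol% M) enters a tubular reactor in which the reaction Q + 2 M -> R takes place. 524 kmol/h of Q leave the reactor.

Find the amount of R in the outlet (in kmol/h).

For Q: n = n₀ − 1ξ → 524 = 730 − 1ξ, giving ξ = 206 kmol/h.
Outlet amounts (n = n₀ + ν ξ):
  Q: 730 − 1(206) = 524
  M: 3980 − 2(206) = 3568
  R: 0 + 1(206) = 206

206 kmol/h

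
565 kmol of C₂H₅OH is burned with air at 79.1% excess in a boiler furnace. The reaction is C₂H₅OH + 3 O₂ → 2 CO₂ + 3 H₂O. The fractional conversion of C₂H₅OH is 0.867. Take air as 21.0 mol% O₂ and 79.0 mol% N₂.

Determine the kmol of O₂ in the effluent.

1570 kmol

Stoichiometric O₂ = 3 × 565 = 1695 kmol; O₂ fed = 1695 × 1.791 = 3036 kmol.
N₂ fed = 3036 × 79/21 = 11420 kmol.
Fuel reacted = 0.867 × 565 → ξ = 489.9 kmol.
Outlet (n = n₀ + ν ξ):
  C₂H₅OH: 565 − 1(489.9) = 75.14
  O₂: 3036 − 3(489.9) = 1566
  N₂: 11420 (inert)
  CO₂: 0 + 2(489.9) = 979.7
  H₂O: 0 + 3(489.9) = 1470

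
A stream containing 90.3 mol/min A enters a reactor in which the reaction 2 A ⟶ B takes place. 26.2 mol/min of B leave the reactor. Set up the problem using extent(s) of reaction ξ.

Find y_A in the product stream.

For B: n = n₀ + 1ξ → 26.2 = 0 + 1ξ, giving ξ = 26.2 mol/min.
Outlet amounts (n = n₀ + ν ξ):
  A: 90.3 − 2(26.2) = 37.9
  B: 0 + 1(26.2) = 26.2
Total out = 64.1 mol/min; y_A = 37.9 / 64.1 = 0.5913.

0.591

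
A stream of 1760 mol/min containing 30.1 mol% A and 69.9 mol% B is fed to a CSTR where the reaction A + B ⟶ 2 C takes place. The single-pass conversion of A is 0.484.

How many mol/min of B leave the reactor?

974 mol/min

A reacted = 0.484 × 529.8 = 256.4 mol/min; ν_A = −1, so ξ = 256.4/1 = 256.4 mol/min.
Outlet amounts (n = n₀ + ν ξ):
  A: 529.8 − 1(256.4) = 273.4
  B: 1230 − 1(256.4) = 973.8
  C: 0 + 2(256.4) = 512.8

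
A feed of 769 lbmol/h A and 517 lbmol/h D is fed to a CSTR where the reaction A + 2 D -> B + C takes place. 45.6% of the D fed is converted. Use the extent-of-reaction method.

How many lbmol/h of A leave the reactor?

D reacted = 0.456 × 517 = 235.8 lbmol/h; ν_D = −2, so ξ = 235.8/2 = 117.9 lbmol/h.
Outlet amounts (n = n₀ + ν ξ):
  A: 769 − 1(117.9) = 651.1
  D: 517 − 2(117.9) = 281.2
  B: 0 + 1(117.9) = 117.9
  C: 0 + 1(117.9) = 117.9

651 lbmol/h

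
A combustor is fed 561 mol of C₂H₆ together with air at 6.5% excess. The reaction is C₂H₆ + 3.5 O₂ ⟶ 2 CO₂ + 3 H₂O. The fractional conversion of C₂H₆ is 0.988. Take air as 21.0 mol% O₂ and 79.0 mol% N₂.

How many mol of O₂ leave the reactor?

Stoichiometric O₂ = 3.5 × 561 = 1964 mol; O₂ fed = 1964 × 1.065 = 2091 mol.
N₂ fed = 2091 × 79/21 = 7867 mol.
Fuel reacted = 0.988 × 561 → ξ = 554.3 mol.
Outlet (n = n₀ + ν ξ):
  C₂H₆: 561 − 1(554.3) = 6.732
  O₂: 2091 − 3.5(554.3) = 151.2
  N₂: 7867 (inert)
  CO₂: 0 + 2(554.3) = 1109
  H₂O: 0 + 3(554.3) = 1663

151 mol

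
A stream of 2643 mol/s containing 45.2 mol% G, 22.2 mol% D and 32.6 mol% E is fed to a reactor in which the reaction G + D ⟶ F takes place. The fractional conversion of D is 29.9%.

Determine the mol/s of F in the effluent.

D reacted = 0.299 × 586.7 = 175.4 mol/s; ν_D = −1, so ξ = 175.4/1 = 175.4 mol/s.
Outlet amounts (n = n₀ + ν ξ):
  G: 1195 − 1(175.4) = 1019
  D: 586.7 − 1(175.4) = 411.3
  F: 0 + 1(175.4) = 175.4
  E: 861.6 (inert)

175 mol/s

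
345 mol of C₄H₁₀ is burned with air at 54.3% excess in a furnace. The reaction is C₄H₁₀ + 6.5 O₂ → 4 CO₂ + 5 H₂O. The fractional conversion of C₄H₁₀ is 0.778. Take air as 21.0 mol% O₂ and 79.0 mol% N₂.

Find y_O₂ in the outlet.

Stoichiometric O₂ = 6.5 × 345 = 2242 mol; O₂ fed = 2242 × 1.543 = 3460 mol.
N₂ fed = 3460 × 79/21 = 13020 mol.
Fuel reacted = 0.778 × 345 → ξ = 268.4 mol.
Outlet (n = n₀ + ν ξ):
  C₄H₁₀: 345 − 1(268.4) = 76.59
  O₂: 3460 − 6.5(268.4) = 1716
  N₂: 13020 (inert)
  CO₂: 0 + 4(268.4) = 1074
  H₂O: 0 + 5(268.4) = 1342
Total out = 17220 mol; y_O₂ = 1716 / 17220 = 0.0996.

0.0996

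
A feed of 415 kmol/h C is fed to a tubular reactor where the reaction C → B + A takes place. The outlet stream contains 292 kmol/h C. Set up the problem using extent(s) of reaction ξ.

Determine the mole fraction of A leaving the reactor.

For C: n = n₀ − 1ξ → 292 = 415 − 1ξ, giving ξ = 123 kmol/h.
Outlet amounts (n = n₀ + ν ξ):
  C: 415 − 1(123) = 292
  B: 0 + 1(123) = 123
  A: 0 + 1(123) = 123
Total out = 538 kmol/h; y_A = 123 / 538 = 0.2286.

0.229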